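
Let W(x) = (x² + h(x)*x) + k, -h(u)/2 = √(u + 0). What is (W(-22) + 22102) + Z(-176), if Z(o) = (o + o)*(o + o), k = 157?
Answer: 146647 + 44*I*√22 ≈ 1.4665e+5 + 206.38*I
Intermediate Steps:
h(u) = -2*√u (h(u) = -2*√(u + 0) = -2*√u)
Z(o) = 4*o² (Z(o) = (2*o)*(2*o) = 4*o²)
W(x) = 157 + x² - 2*x^(3/2) (W(x) = (x² + (-2*√x)*x) + 157 = (x² - 2*x^(3/2)) + 157 = 157 + x² - 2*x^(3/2))
(W(-22) + 22102) + Z(-176) = ((157 + (-22)² - (-44)*I*√22) + 22102) + 4*(-176)² = ((157 + 484 - (-44)*I*√22) + 22102) + 4*30976 = ((157 + 484 + 44*I*√22) + 22102) + 123904 = ((641 + 44*I*√22) + 22102) + 123904 = (22743 + 44*I*√22) + 123904 = 146647 + 44*I*√22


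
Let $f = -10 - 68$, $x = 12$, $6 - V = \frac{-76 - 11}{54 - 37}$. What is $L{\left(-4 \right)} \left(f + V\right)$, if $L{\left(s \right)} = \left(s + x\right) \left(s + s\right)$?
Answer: $\frac{72768}{17} \approx 4280.5$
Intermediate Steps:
$V = \frac{189}{17}$ ($V = 6 - \frac{-76 - 11}{54 - 37} = 6 - - \frac{87}{17} = 6 + \frac{87}{17} = \frac{189}{17} \approx 11.118$)
$f = -78$
$L{\left(s \right)} = 2 s \left(12 + s\right)$ ($L{\left(s \right)} = \left(s + 12\right) \left(s + s\right) = \left(12 + s\right) 2 s = 2 s \left(12 + s\right)$)
$L{\left(-4 \right)} \left(f + V\right) = 2 \left(-4\right) \left(12 - 4\right) \left(-78 + \frac{189}{17}\right) = 2 \left(-4\right) 8 \left(- \frac{1137}{17}\right) = \left(-64\right) \left(- \frac{1137}{17}\right) = \frac{72768}{17}$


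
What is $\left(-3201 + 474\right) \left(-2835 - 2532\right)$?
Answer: $14635809$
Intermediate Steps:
$\left(-3201 + 474\right) \left(-2835 - 2532\right) = \left(-2727\right) \left(-5367\right) = 14635809$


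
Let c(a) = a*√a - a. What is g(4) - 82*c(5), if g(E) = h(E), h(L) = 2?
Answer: 412 - 410*√5 ≈ -504.79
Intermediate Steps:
g(E) = 2
c(a) = a^(3/2) - a
g(4) - 82*c(5) = 2 - 82*(5^(3/2) - 1*5) = 2 - 82*(5*√5 - 5) = 2 - 82*(-5 + 5*√5) = 2 + (410 - 410*√5) = 412 - 410*√5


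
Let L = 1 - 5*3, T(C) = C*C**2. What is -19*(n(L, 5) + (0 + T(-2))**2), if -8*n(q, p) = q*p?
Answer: -5529/4 ≈ -1382.3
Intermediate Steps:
T(C) = C**3
L = -14 (L = 1 - 15 = -14)
n(q, p) = -p*q/8 (n(q, p) = -q*p/8 = -p*q/8)
-19*(n(L, 5) + (0 + T(-2))**2) = -19*(-1/8*5*(-14) + (0 + (-2)**3)**2) = -19*(35/4 + (0 - 8)**2) = -19*(35/4 + (-8)**2) = -19*(35/4 + 64) = -19*291/4 = -5529/4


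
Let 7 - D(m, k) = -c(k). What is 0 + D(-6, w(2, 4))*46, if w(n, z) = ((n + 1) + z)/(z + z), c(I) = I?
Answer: 1449/4 ≈ 362.25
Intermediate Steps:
w(n, z) = (1 + n + z)/(2*z) (w(n, z) = ((1 + n) + z)/((2*z)) = (1 + n + z)*(1/(2*z)) = (1 + n + z)/(2*z))
D(m, k) = 7 + k (D(m, k) = 7 - (-1)*k = 7 + k)
0 + D(-6, w(2, 4))*46 = 0 + (7 + (½)*(1 + 2 + 4)/4)*46 = 0 + (7 + (½)*(¼)*7)*46 = 0 + (7 + 7/8)*46 = 0 + (63/8)*46 = 0 + 1449/4 = 1449/4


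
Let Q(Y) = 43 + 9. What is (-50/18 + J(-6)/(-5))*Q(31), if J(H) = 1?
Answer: -6968/45 ≈ -154.84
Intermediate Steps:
Q(Y) = 52
(-50/18 + J(-6)/(-5))*Q(31) = (-50/18 + 1/(-5))*52 = (-50*1/18 + 1*(-⅕))*52 = (-25/9 - ⅕)*52 = -134/45*52 = -6968/45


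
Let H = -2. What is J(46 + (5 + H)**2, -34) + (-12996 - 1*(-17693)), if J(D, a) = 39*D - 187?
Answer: 6655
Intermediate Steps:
J(D, a) = -187 + 39*D
J(46 + (5 + H)**2, -34) + (-12996 - 1*(-17693)) = (-187 + 39*(46 + (5 - 2)**2)) + (-12996 - 1*(-17693)) = (-187 + 39*(46 + 3**2)) + (-12996 + 17693) = (-187 + 39*(46 + 9)) + 4697 = (-187 + 39*55) + 4697 = (-187 + 2145) + 4697 = 1958 + 4697 = 6655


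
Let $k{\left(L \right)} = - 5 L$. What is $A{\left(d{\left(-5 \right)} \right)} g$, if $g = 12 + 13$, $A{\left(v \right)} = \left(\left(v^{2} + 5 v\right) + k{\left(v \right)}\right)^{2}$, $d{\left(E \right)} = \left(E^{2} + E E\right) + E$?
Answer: $102515625$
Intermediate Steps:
$d{\left(E \right)} = E + 2 E^{2}$ ($d{\left(E \right)} = \left(E^{2} + E^{2}\right) + E = 2 E^{2} + E = E + 2 E^{2}$)
$A{\left(v \right)} = v^{4}$ ($A{\left(v \right)} = \left(\left(v^{2} + 5 v\right) - 5 v\right)^{2} = \left(v^{2}\right)^{2} = v^{4}$)
$g = 25$
$A{\left(d{\left(-5 \right)} \right)} g = \left(- 5 \left(1 + 2 \left(-5\right)\right)\right)^{4} \cdot 25 = \left(- 5 \left(1 - 10\right)\right)^{4} \cdot 25 = \left(\left(-5\right) \left(-9\right)\right)^{4} \cdot 25 = 45^{4} \cdot 25 = 4100625 \cdot 25 = 102515625$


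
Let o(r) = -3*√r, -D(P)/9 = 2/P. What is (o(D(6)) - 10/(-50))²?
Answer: (1 - 15*I*√3)²/25 ≈ -26.96 - 2.0785*I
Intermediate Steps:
D(P) = -18/P
(o(D(6)) - 10/(-50))² = (-3*I*√3 - 10/(-50))² = (-3*I*√3 - 10*(-1/50))² = (-3*I*√3 + ⅕)² = (⅕ - 3*I*√3)²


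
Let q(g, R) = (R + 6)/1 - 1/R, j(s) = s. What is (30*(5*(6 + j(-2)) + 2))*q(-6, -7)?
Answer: -3960/7 ≈ -565.71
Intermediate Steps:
q(g, R) = 6 + R - 1/R (q(g, R) = (6 + R)*1 - 1/R = (6 + R) - 1/R = 6 + R - 1/R)
(30*(5*(6 + j(-2)) + 2))*q(-6, -7) = (30*(5*(6 - 2) + 2))*(6 - 7 - 1/(-7)) = (30*(5*4 + 2))*(6 - 7 - 1*(-⅐)) = (30*(20 + 2))*(6 - 7 + ⅐) = (30*22)*(-6/7) = 660*(-6/7) = -3960/7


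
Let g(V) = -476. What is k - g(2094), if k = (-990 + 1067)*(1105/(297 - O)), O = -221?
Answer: 47379/74 ≈ 640.26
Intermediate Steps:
k = 12155/74 (k = (-990 + 1067)*(1105/(297 - 1*(-221))) = 77*(1105/(297 + 221)) = 77*(1105/518) = 12155/74 ≈ 164.26)
k - g(2094) = 12155/74 - 1*(-476) = 12155/74 + 476 = 47379/74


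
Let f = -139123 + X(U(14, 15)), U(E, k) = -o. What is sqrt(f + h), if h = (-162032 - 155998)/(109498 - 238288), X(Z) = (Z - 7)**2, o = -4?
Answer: I*sqrt(31651907453)/477 ≈ 372.98*I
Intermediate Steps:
U(E, k) = 4 (U(E, k) = -1*(-4) = 4)
X(Z) = (-7 + Z)**2
h = 10601/4293 (h = -318030/(-128790) = -318030*(-1/128790) = 10601/4293 ≈ 2.4694)
f = -139114 (f = -139123 + (-7 + 4)**2 = -139123 + (-3)**2 = -139123 + 9 = -139114)
sqrt(f + h) = sqrt(-139114 + 10601/4293) = sqrt(-597205801/4293) = I*sqrt(31651907453)/477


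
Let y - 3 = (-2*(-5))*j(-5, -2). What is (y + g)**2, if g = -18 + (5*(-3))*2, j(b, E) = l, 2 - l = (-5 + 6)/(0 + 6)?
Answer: 6400/9 ≈ 711.11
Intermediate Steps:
l = 11/6 (l = 2 - (-5 + 6)/(0 + 6) = 2 - 1/6 = 11/6 ≈ 1.8333)
j(b, E) = 11/6
g = -48 (g = -18 - 15*2 = -18 - 30 = -48)
y = 64/3 (y = 3 - 2*(-5)*(11/6) = 3 + 10*(11/6) = 3 + 55/3 = 64/3 ≈ 21.333)
(y + g)**2 = (64/3 - 48)**2 = (-80/3)**2 = 6400/9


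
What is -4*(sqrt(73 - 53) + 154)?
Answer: -616 - 8*sqrt(5) ≈ -633.89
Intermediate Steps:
-4*(sqrt(73 - 53) + 154) = -4*(sqrt(20) + 154) = -4*(2*sqrt(5) + 154) = -4*(154 + 2*sqrt(5)) = -616 - 8*sqrt(5)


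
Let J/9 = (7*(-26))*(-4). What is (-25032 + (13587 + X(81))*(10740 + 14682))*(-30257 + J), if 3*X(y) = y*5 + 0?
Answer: -8268675030660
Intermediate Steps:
J = 6552 (J = 9*((7*(-26))*(-4)) = 9*(-182*(-4)) = 9*728 = 6552)
X(y) = 5*y/3 (X(y) = (y*5 + 0)/3 = (5*y + 0)/3 = (5*y)/3 = 5*y/3)
(-25032 + (13587 + X(81))*(10740 + 14682))*(-30257 + J) = (-25032 + (13587 + (5/3)*81)*(10740 + 14682))*(-30257 + 6552) = (-25032 + (13587 + 135)*25422)*(-23705) = (-25032 + 13722*25422)*(-23705) = (-25032 + 348840684)*(-23705) = 348815652*(-23705) = -8268675030660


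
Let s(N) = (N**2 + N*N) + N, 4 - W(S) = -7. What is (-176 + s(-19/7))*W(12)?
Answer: -88385/49 ≈ -1803.8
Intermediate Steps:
W(S) = 11 (W(S) = 4 - 1*(-7) = 4 + 7 = 11)
s(N) = N + 2*N**2 (s(N) = (N**2 + N**2) + N = 2*N**2 + N = N + 2*N**2)
(-176 + s(-19/7))*W(12) = (-176 + (-19/7)*(1 + 2*(-19/7)))*11 = (-176 + (-19*1/7)*(1 + 2*(-19*1/7)))*11 = (-176 - 19*(1 + 2*(-19/7))/7)*11 = (-176 - 19*(1 - 38/7)/7)*11 = (-176 - 19/7*(-31/7))*11 = (-176 + 589/49)*11 = -8035/49*11 = -88385/49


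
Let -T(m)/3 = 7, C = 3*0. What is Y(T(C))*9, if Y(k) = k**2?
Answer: 3969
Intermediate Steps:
C = 0
T(m) = -21 (T(m) = -3*7 = -21)
Y(T(C))*9 = (-21)**2*9 = 441*9 = 3969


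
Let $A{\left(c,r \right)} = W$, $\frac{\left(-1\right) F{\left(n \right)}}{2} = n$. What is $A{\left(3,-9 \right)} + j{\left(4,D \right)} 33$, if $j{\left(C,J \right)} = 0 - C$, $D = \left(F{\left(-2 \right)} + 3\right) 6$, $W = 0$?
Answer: $-132$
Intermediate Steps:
$F{\left(n \right)} = - 2 n$
$A{\left(c,r \right)} = 0$
$D = 42$ ($D = \left(\left(-2\right) \left(-2\right) + 3\right) 6 = \left(4 + 3\right) 6 = 7 \cdot 6 = 42$)
$j{\left(C,J \right)} = - C$
$A{\left(3,-9 \right)} + j{\left(4,D \right)} 33 = 0 + \left(-1\right) 4 \cdot 33 = 0 - 132 = -132$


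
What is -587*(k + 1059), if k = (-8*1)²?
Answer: -659201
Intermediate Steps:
k = 64 (k = (-8)² = 64)
-587*(k + 1059) = -587*(64 + 1059) = -587*1123 = -659201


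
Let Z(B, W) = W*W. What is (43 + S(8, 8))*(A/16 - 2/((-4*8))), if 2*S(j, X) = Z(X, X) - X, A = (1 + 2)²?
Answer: 355/8 ≈ 44.375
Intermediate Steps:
Z(B, W) = W²
A = 9 (A = 3² = 9)
S(j, X) = X²/2 - X/2 (S(j, X) = (X² - X)/2 = X²/2 - X/2)
(43 + S(8, 8))*(A/16 - 2/((-4*8))) = (43 + (½)*8*(-1 + 8))*(9/16 - 2/((-4*8))) = (43 + (½)*8*7)*(9*(1/16) - 2/(-32)) = (43 + 28)*(9/16 - 2*(-1/32)) = 71*(9/16 + 1/16) = 71*(5/8) = 355/8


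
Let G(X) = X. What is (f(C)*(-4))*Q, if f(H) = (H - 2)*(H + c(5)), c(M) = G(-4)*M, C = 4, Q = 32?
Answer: 4096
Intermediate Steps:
c(M) = -4*M
f(H) = (-20 + H)*(-2 + H) (f(H) = (H - 2)*(H - 4*5) = (-2 + H)*(H - 20) = (-2 + H)*(-20 + H) = (-20 + H)*(-2 + H))
(f(C)*(-4))*Q = ((40 + 4**2 - 22*4)*(-4))*32 = ((40 + 16 - 88)*(-4))*32 = -32*(-4)*32 = 128*32 = 4096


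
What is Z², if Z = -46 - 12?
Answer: 3364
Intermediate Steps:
Z = -58
Z² = (-58)² = 3364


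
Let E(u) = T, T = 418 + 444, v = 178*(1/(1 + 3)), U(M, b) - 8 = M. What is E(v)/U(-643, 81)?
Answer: -862/635 ≈ -1.3575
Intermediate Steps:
U(M, b) = 8 + M
v = 89/2 (v = 178*(1/4) = 89/2 ≈ 44.500)
T = 862
E(u) = 862
E(v)/U(-643, 81) = 862/(8 - 643) = 862/(-635) = 862*(-1/635) = -862/635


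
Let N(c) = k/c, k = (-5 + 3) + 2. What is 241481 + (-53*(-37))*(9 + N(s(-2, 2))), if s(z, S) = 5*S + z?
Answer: 259130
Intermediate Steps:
k = 0 (k = -2 + 2 = 0)
s(z, S) = z + 5*S
N(c) = 0 (N(c) = 0/c = 0)
241481 + (-53*(-37))*(9 + N(s(-2, 2))) = 241481 + (-53*(-37))*(9 + 0) = 241481 + 1961*9 = 241481 + 17649 = 259130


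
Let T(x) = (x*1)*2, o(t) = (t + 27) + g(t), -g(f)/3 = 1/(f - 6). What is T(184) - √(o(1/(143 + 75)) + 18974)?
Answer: 368 - √1542595861737430/284926 ≈ 230.15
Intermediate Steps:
g(f) = -3/(-6 + f) (g(f) = -3/(f - 6) = -3/(-6 + f))
o(t) = 27 + t - 3/(-6 + t) (o(t) = (t + 27) - 3/(-6 + t) = (27 + t) - 3/(-6 + t) = 27 + t - 3/(-6 + t))
T(x) = 2*x (T(x) = x*2 = 2*x)
T(184) - √(o(1/(143 + 75)) + 18974) = 2*184 - √((-3 + (-6 + 1/(143 + 75))*(27 + 1/(143 + 75)))/(-6 + 1/(143 + 75)) + 18974) = 368 - √((-3 + (-6 + 1/218)*(27 + 1/218))/(-6 + 1/218) + 18974) = 368 - √((-3 - 1307/218*5887/218)/(-1307/218) + 18974) = 368 - √(-218*(-3 - 7694309/47524)/1307 + 18974) = 368 - √(-218/1307*(-7836881/47524) + 18974) = 368 - √(7836881/284926 + 18974) = 368 - √(5414022805/284926) = 368 - √1542595861737430/284926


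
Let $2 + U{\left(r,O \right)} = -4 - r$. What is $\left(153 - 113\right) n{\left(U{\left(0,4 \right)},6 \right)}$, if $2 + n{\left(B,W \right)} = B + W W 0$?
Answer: $-320$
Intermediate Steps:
$U{\left(r,O \right)} = -6 - r$ ($U{\left(r,O \right)} = -2 - \left(4 + r\right) = -6 - r$)
$n{\left(B,W \right)} = -2 + B$ ($n{\left(B,W \right)} = -2 + \left(B + W W 0\right) = -2 + \left(B + W^{2} \cdot 0\right) = -2 + \left(B + 0\right) = -2 + B$)
$\left(153 - 113\right) n{\left(U{\left(0,4 \right)},6 \right)} = \left(153 - 113\right) \left(-2 - 6\right) = 40 \left(-2 + \left(-6 + 0\right)\right) = 40 \left(-2 - 6\right) = 40 \left(-8\right) = -320$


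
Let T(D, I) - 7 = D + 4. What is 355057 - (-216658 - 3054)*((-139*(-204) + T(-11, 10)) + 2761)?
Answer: 6837133361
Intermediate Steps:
T(D, I) = 11 + D (T(D, I) = 7 + (D + 4) = 7 + (4 + D) = 11 + D)
355057 - (-216658 - 3054)*((-139*(-204) + T(-11, 10)) + 2761) = 355057 - (-216658 - 3054)*((-139*(-204) + (11 - 11)) + 2761) = 355057 - (-219712)*((28356 + 0) + 2761) = 355057 - (-219712)*(28356 + 2761) = 355057 - (-219712)*31117 = 355057 - 1*(-6836778304) = 355057 + 6836778304 = 6837133361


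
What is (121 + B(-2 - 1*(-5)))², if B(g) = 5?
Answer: 15876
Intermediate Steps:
(121 + B(-2 - 1*(-5)))² = (121 + 5)² = 126² = 15876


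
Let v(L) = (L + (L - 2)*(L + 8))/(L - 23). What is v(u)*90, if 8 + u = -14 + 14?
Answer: 720/31 ≈ 23.226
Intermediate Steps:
u = -8 (u = -8 + (-14 + 14) = -8 + 0 = -8)
v(L) = (L + (-2 + L)*(8 + L))/(-23 + L)
v(u)*90 = ((-16 + (-8)**2 + 7*(-8))/(-23 - 8))*90 = ((-16 + 64 - 56)/(-31))*90 = -1/31*(-8)*90 = (8/31)*90 = 720/31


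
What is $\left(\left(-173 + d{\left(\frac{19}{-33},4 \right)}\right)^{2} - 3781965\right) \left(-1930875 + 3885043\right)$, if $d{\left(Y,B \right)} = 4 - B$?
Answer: $-7332108686048$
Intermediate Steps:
$\left(\left(-173 + d{\left(\frac{19}{-33},4 \right)}\right)^{2} - 3781965\right) \left(-1930875 + 3885043\right) = \left(\left(-173 + \left(4 - 4\right)\right)^{2} - 3781965\right) \left(-1930875 + 3885043\right) = \left(\left(-173 + \left(4 - 4\right)\right)^{2} - 3781965\right) 1954168 = \left(\left(-173 + 0\right)^{2} - 3781965\right) 1954168 = \left(\left(-173\right)^{2} - 3781965\right) 1954168 = \left(29929 - 3781965\right) 1954168 = \left(-3752036\right) 1954168 = -7332108686048$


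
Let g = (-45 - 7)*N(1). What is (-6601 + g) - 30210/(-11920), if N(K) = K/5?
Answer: -39388839/5960 ≈ -6608.9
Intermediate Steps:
N(K) = K/5 (N(K) = K*(1/5) = K/5)
g = -52/5 (g = (-45 - 7)*((1/5)*1) = -52*1/5 = -52/5 ≈ -10.400)
(-6601 + g) - 30210/(-11920) = (-6601 - 52/5) - 30210/(-11920) = -33057/5 - 30210*(-1/11920) = -33057/5 + 3021/1192 = -39388839/5960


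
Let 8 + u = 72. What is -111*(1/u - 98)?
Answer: 696081/64 ≈ 10876.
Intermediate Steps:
u = 64 (u = -8 + 72 = 64)
-111*(1/u - 98) = -111*(1/64 - 98) = -111*(-6271/64) = 696081/64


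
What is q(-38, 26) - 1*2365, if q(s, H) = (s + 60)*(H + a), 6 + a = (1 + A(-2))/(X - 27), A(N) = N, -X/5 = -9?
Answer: -17336/9 ≈ -1926.2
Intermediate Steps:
X = 45 (X = -5*(-9) = 45)
a = -109/18 (a = -6 + (1 - 2)/(45 - 27) = -6 - 1/18 = -109/18 ≈ -6.0556)
q(s, H) = (60 + s)*(-109/18 + H) (q(s, H) = (s + 60)*(H - 109/18) = (60 + s)*(-109/18 + H))
q(-38, 26) - 1*2365 = (-1090/3 + 60*26 - 109/18*(-38) + 26*(-38)) - 1*2365 = (-1090/3 + 1560 + 2071/9 - 988) - 2365 = 3949/9 - 2365 = -17336/9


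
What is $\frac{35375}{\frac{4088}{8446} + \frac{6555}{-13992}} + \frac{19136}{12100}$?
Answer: $\frac{2107665818392424}{925532025} \approx 2.2772 \cdot 10^{6}$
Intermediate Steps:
$\frac{35375}{\frac{4088}{8446} + \frac{6555}{-13992}} + \frac{19136}{12100} = \frac{35375}{4088 \cdot \frac{1}{8446} + 6555 \left(- \frac{1}{13992}\right)} + 19136 \cdot \frac{1}{12100} = \frac{35375}{\frac{2044}{4223} - \frac{2185}{4664}} + \frac{4784}{3025} = \frac{35375}{\frac{305961}{19696072}} + \frac{4784}{3025} = 35375 \cdot \frac{19696072}{305961} + \frac{4784}{3025} = \frac{696748547000}{305961} + \frac{4784}{3025} = \frac{2107665818392424}{925532025}$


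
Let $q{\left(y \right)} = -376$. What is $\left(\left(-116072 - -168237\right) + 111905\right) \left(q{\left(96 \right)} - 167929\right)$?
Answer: $-27613801350$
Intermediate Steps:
$\left(\left(-116072 - -168237\right) + 111905\right) \left(q{\left(96 \right)} - 167929\right) = \left(\left(-116072 - -168237\right) + 111905\right) \left(-376 - 167929\right) = \left(\left(-116072 + 168237\right) + 111905\right) \left(-168305\right) = \left(52165 + 111905\right) \left(-168305\right) = 164070 \left(-168305\right) = -27613801350$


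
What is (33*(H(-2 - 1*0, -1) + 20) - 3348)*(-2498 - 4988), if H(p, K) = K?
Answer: 20369406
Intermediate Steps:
(33*(H(-2 - 1*0, -1) + 20) - 3348)*(-2498 - 4988) = (33*(-1 + 20) - 3348)*(-2498 - 4988) = (33*19 - 3348)*(-7486) = (627 - 3348)*(-7486) = -2721*(-7486) = 20369406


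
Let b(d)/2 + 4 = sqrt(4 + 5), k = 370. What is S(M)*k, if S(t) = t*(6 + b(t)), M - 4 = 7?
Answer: 16280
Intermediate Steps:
b(d) = -2 (b(d) = -8 + 2*sqrt(4 + 5) = -8 + 2*sqrt(9) = -8 + 2*3 = -8 + 6 = -2)
M = 11 (M = 4 + 7 = 11)
S(t) = 4*t (S(t) = t*(6 - 2) = t*4 = 4*t)
S(M)*k = (4*11)*370 = 44*370 = 16280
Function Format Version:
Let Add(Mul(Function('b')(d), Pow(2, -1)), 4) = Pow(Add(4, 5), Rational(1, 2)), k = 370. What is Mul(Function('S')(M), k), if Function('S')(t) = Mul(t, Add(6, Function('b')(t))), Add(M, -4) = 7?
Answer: 16280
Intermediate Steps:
Function('b')(d) = -2 (Function('b')(d) = Add(-8, Mul(2, Pow(Add(4, 5), Rational(1, 2)))) = Add(-8, Mul(2, Pow(9, Rational(1, 2)))) = Add(-8, Mul(2, 3)) = Add(-8, 6) = -2)
M = 11 (M = Add(4, 7) = 11)
Function('S')(t) = Mul(4, t) (Function('S')(t) = Mul(t, Add(6, -2)) = Mul(t, 4) = Mul(4, t))
Mul(Function('S')(M), k) = Mul(Mul(4, 11), 370) = Mul(44, 370) = 16280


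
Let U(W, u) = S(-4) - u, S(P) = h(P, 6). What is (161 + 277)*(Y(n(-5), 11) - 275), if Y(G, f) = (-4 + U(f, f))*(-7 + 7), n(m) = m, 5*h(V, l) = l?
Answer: -120450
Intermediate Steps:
h(V, l) = l/5
S(P) = 6/5 (S(P) = (⅕)*6 = 6/5)
U(W, u) = 6/5 - u
Y(G, f) = 0 (Y(G, f) = (-4 + (6/5 - f))*(-7 + 7) = (-14/5 - f)*0 = 0)
(161 + 277)*(Y(n(-5), 11) - 275) = (161 + 277)*(0 - 275) = 438*(-275) = -120450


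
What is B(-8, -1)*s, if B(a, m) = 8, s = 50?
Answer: 400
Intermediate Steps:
B(-8, -1)*s = 8*50 = 400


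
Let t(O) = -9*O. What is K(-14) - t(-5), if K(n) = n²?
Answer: 151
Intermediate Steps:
K(-14) - t(-5) = (-14)² - (-9)*(-5) = 196 - 1*45 = 196 - 45 = 151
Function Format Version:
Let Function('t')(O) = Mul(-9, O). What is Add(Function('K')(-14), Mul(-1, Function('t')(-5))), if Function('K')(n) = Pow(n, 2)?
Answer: 151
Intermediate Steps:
Add(Function('K')(-14), Mul(-1, Function('t')(-5))) = Add(Pow(-14, 2), Mul(-1, Mul(-9, -5))) = Add(196, Mul(-1, 45)) = Add(196, -45) = 151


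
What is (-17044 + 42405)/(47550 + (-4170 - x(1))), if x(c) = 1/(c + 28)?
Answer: 105067/179717 ≈ 0.58462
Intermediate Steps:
x(c) = 1/(28 + c)
(-17044 + 42405)/(47550 + (-4170 - x(1))) = (-17044 + 42405)/(47550 + (-4170 - 1/(28 + 1))) = 25361/(47550 + (-4170 - 1/29)) = 25361/(47550 - 120931/29) = 25361/(1258019/29) = 25361*(29/1258019) = 105067/179717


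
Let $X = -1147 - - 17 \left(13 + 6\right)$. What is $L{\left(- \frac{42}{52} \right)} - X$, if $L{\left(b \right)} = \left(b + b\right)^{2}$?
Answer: $\frac{139697}{169} \approx 826.61$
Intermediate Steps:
$L{\left(b \right)} = 4 b^{2}$ ($L{\left(b \right)} = \left(2 b\right)^{2} = 4 b^{2}$)
$X = -824$ ($X = -1147 - \left(-17\right) 19 = -1147 - -323 = -1147 + 323 = -824$)
$L{\left(- \frac{42}{52} \right)} - X = 4 \left(- \frac{42}{52}\right)^{2} - -824 = 4 \left(\left(-42\right) \frac{1}{52}\right)^{2} + 824 = 4 \left(- \frac{21}{26}\right)^{2} + 824 = 4 \cdot \frac{441}{676} + 824 = \frac{441}{169} + 824 = \frac{139697}{169}$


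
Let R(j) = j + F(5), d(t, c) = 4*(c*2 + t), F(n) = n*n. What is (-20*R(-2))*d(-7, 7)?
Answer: -12880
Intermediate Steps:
F(n) = n²
d(t, c) = 4*t + 8*c (d(t, c) = 4*(2*c + t) = 4*(t + 2*c) = 4*t + 8*c)
R(j) = 25 + j (R(j) = j + 5² = j + 25 = 25 + j)
(-20*R(-2))*d(-7, 7) = (-20*(25 - 2))*(4*(-7) + 8*7) = (-20*23)*(-28 + 56) = -460*28 = -12880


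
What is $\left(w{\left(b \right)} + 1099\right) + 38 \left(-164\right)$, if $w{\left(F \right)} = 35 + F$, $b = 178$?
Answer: $-4920$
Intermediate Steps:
$\left(w{\left(b \right)} + 1099\right) + 38 \left(-164\right) = \left(\left(35 + 178\right) + 1099\right) + 38 \left(-164\right) = \left(213 + 1099\right) - 6232 = 1312 - 6232 = -4920$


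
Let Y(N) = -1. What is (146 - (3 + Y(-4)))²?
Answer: 20736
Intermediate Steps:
(146 - (3 + Y(-4)))² = (146 - (3 - 1))² = (146 - 1*2)² = (146 - 2)² = 144² = 20736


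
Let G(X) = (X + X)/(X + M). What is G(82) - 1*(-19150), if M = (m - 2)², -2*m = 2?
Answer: 1742814/91 ≈ 19152.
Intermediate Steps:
m = -1 (m = -½*2 = -1)
M = 9 (M = (-1 - 2)² = (-3)² = 9)
G(X) = 2*X/(9 + X) (G(X) = (X + X)/(X + 9) = (2*X)/(9 + X) = 2*X/(9 + X))
G(82) - 1*(-19150) = 2*82/(9 + 82) - 1*(-19150) = 2*82/91 + 19150 = 2*82*(1/91) + 19150 = 164/91 + 19150 = 1742814/91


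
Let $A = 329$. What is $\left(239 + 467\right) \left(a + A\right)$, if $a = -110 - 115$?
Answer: $73424$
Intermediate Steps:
$a = -225$
$\left(239 + 467\right) \left(a + A\right) = \left(239 + 467\right) \left(-225 + 329\right) = 706 \cdot 104 = 73424$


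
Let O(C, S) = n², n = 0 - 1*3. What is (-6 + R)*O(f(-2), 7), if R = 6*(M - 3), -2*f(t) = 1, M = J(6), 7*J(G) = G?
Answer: -1188/7 ≈ -169.71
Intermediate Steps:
J(G) = G/7
n = -3 (n = 0 - 3 = -3)
M = 6/7 (M = (⅐)*6 = 6/7 ≈ 0.85714)
f(t) = -½ (f(t) = -½*1 = -½)
R = -90/7 (R = 6*(6/7 - 3) = 6*(-15/7) = -90/7 ≈ -12.857)
O(C, S) = 9 (O(C, S) = (-3)² = 9)
(-6 + R)*O(f(-2), 7) = (-6 - 90/7)*9 = -132/7*9 = -1188/7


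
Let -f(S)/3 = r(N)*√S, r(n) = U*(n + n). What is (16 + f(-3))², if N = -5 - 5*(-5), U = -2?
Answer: -172544 + 7680*I*√3 ≈ -1.7254e+5 + 13302.0*I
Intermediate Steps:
N = 20 (N = -5 + 25 = 20)
r(n) = -4*n (r(n) = -2*(n + n) = -4*n)
f(S) = 240*√S (f(S) = -3*(-4*20)*√S = -(-240)*√S = 240*√S)
(16 + f(-3))² = (16 + 240*√(-3))² = (16 + 240*(I*√3))² = (16 + 240*I*√3)²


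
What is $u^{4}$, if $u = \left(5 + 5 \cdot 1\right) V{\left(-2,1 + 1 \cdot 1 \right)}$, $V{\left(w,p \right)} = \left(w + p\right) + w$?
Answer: $160000$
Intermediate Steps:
$V{\left(w,p \right)} = p + 2 w$ ($V{\left(w,p \right)} = \left(p + w\right) + w = p + 2 w$)
$u = -20$ ($u = \left(5 + 5 \cdot 1\right) \left(\left(1 + 1 \cdot 1\right) + 2 \left(-2\right)\right) = \left(5 + 5\right) \left(\left(1 + 1\right) - 4\right) = 10 \left(2 - 4\right) = 10 \left(-2\right) = -20$)
$u^{4} = \left(-20\right)^{4} = 160000$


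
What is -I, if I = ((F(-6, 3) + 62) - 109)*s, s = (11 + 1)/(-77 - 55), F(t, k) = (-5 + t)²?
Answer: 74/11 ≈ 6.7273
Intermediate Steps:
s = -1/11 (s = 12/(-132) = 12*(-1/132) = -1/11 ≈ -0.090909)
I = -74/11 (I = (((-5 - 6)² + 62) - 109)*(-1/11) = (((-11)² + 62) - 109)*(-1/11) = ((121 + 62) - 109)*(-1/11) = (183 - 109)*(-1/11) = 74*(-1/11) = -74/11 ≈ -6.7273)
-I = -1*(-74/11) = 74/11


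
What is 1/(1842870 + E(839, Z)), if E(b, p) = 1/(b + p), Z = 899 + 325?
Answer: 2063/3801840811 ≈ 5.4263e-7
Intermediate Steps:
Z = 1224
1/(1842870 + E(839, Z)) = 1/(1842870 + 1/(839 + 1224)) = 1/(1842870 + 1/2063) = 1/(3801840811/2063) = 2063/3801840811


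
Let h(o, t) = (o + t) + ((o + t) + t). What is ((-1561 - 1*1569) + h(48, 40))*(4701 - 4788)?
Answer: 253518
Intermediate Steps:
h(o, t) = 2*o + 3*t (h(o, t) = (o + t) + (o + 2*t) = 2*o + 3*t)
((-1561 - 1*1569) + h(48, 40))*(4701 - 4788) = ((-1561 - 1*1569) + (2*48 + 3*40))*(4701 - 4788) = ((-1561 - 1569) + (96 + 120))*(-87) = (-3130 + 216)*(-87) = -2914*(-87) = 253518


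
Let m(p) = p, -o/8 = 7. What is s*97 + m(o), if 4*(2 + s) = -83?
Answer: -9051/4 ≈ -2262.8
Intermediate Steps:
o = -56 (o = -8*7 = -56)
s = -91/4 (s = -2 + (¼)*(-83) = -2 - 83/4 = -91/4 ≈ -22.750)
s*97 + m(o) = -91/4*97 - 56 = -8827/4 - 56 = -9051/4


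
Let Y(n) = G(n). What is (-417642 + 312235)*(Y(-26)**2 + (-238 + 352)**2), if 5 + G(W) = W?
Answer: -1471165499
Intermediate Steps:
G(W) = -5 + W
Y(n) = -5 + n
(-417642 + 312235)*(Y(-26)**2 + (-238 + 352)**2) = (-417642 + 312235)*((-5 - 26)**2 + (-238 + 352)**2) = -105407*((-31)**2 + 114**2) = -105407*(961 + 12996) = -105407*13957 = -1471165499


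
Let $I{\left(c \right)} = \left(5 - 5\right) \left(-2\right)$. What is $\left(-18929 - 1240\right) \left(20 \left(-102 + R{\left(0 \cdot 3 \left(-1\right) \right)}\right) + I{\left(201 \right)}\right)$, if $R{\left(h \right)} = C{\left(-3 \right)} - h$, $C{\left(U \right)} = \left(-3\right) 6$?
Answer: $48405600$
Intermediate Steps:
$C{\left(U \right)} = -18$
$R{\left(h \right)} = -18 - h$
$I{\left(c \right)} = 0$ ($I{\left(c \right)} = 0 \left(-2\right) = 0$)
$\left(-18929 - 1240\right) \left(20 \left(-102 + R{\left(0 \cdot 3 \left(-1\right) \right)}\right) + I{\left(201 \right)}\right) = \left(-18929 - 1240\right) \left(20 \left(-102 - \left(18 + 0 \cdot 3 \left(-1\right)\right)\right) + 0\right) = - 20169 \left(20 \left(-102 - \left(18 + 0 \left(-1\right)\right)\right) + 0\right) = - 20169 \left(20 \left(-102 - 18\right) + 0\right) = - 20169 \left(20 \left(-120\right) + 0\right) = - 20169 \left(-2400 + 0\right) = \left(-20169\right) \left(-2400\right) = 48405600$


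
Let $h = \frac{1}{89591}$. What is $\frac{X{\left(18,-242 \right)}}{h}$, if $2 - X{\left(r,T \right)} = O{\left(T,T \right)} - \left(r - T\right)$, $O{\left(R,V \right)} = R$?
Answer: $45153864$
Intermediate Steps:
$X{\left(r,T \right)} = 2 + r - 2 T$ ($X{\left(r,T \right)} = 2 - \left(T - \left(r - T\right)\right) = 2 - \left(T + \left(T - r\right)\right) = 2 - \left(- r + 2 T\right) = 2 + r - 2 T$)
$h = \frac{1}{89591} \approx 1.1162 \cdot 10^{-5}$
$\frac{X{\left(18,-242 \right)}}{h} = \left(2 + 18 - -484\right) \frac{1}{\frac{1}{89591}} = \left(2 + 18 + 484\right) 89591 = 504 \cdot 89591 = 45153864$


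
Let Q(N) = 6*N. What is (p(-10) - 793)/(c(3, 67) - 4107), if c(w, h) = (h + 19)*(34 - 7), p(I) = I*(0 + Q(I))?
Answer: 193/1785 ≈ 0.10812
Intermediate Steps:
p(I) = 6*I**2 (p(I) = I*(0 + 6*I) = I*(6*I) = 6*I**2)
c(w, h) = 513 + 27*h (c(w, h) = (19 + h)*27 = 513 + 27*h)
(p(-10) - 793)/(c(3, 67) - 4107) = (6*(-10)**2 - 793)/((513 + 27*67) - 4107) = (6*100 - 793)/((513 + 1809) - 4107) = (600 - 793)/(2322 - 4107) = -193/(-1785) = -193*(-1/1785) = 193/1785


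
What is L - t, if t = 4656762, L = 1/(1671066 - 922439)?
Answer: -3486177765773/748627 ≈ -4.6568e+6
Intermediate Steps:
L = 1/748627 ≈ 1.3358e-6
L - t = 1/748627 - 1*4656762 = 1/748627 - 4656762 = -3486177765773/748627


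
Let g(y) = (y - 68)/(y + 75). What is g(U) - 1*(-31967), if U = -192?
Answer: 287723/9 ≈ 31969.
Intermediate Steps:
g(y) = (-68 + y)/(75 + y)
g(U) - 1*(-31967) = (-68 - 192)/(75 - 192) - 1*(-31967) = -260/(-117) + 31967 = -1/117*(-260) + 31967 = 20/9 + 31967 = 287723/9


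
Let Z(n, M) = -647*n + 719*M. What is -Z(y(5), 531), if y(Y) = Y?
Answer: -378554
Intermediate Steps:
-Z(y(5), 531) = -(-647*5 + 719*531) = -(-3235 + 381789) = -1*378554 = -378554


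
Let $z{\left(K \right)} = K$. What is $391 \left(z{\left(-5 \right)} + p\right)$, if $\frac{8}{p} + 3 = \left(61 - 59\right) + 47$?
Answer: $-1887$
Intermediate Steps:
$p = \frac{4}{23}$ ($p = \frac{8}{-3 + \left(\left(61 - 59\right) + 47\right)} = \frac{8}{-3 + \left(2 + 47\right)} = \frac{8}{-3 + 49} = \frac{8}{46} = 8 \cdot \frac{1}{46} = \frac{4}{23} \approx 0.17391$)
$391 \left(z{\left(-5 \right)} + p\right) = 391 \left(-5 + \frac{4}{23}\right) = 391 \left(- \frac{111}{23}\right) = -1887$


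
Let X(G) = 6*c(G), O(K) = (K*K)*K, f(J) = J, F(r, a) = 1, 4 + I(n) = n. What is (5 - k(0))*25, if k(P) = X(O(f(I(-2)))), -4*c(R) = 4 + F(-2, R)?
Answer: 625/2 ≈ 312.50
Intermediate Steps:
I(n) = -4 + n
c(R) = -5/4 (c(R) = -(4 + 1)/4 = -1/4*5 = -5/4)
O(K) = K**3 (O(K) = K**2*K = K**3)
X(G) = -15/2 (X(G) = 6*(-5/4) = -15/2)
k(P) = -15/2
(5 - k(0))*25 = (5 - 1*(-15/2))*25 = (5 + 15/2)*25 = (25/2)*25 = 625/2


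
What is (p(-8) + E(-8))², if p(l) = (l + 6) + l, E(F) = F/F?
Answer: 81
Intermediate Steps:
E(F) = 1
p(l) = 6 + 2*l (p(l) = (6 + l) + l = 6 + 2*l)
(p(-8) + E(-8))² = ((6 + 2*(-8)) + 1)² = ((6 - 16) + 1)² = (-10 + 1)² = (-9)² = 81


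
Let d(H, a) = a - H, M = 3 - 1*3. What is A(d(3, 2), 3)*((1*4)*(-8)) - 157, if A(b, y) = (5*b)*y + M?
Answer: 323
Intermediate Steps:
M = 0 (M = 3 - 3 = 0)
A(b, y) = 5*b*y (A(b, y) = (5*b)*y + 0 = 5*b*y + 0 = 5*b*y)
A(d(3, 2), 3)*((1*4)*(-8)) - 157 = (5*(2 - 1*3)*3)*((1*4)*(-8)) - 157 = (5*(2 - 3)*3)*(4*(-8)) - 157 = (5*(-1)*3)*(-32) - 157 = -15*(-32) - 157 = 480 - 157 = 323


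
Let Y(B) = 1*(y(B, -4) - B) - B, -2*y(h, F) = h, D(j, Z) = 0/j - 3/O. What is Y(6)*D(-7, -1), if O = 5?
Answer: 9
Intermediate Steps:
D(j, Z) = -⅗ (D(j, Z) = 0/j - 3/5 = 0 - 3*⅕ = 0 - ⅗ = -⅗)
y(h, F) = -h/2
Y(B) = -5*B/2 (Y(B) = 1*(-B/2 - B) - B = 1*(-3*B/2) - B = -3*B/2 - B = -5*B/2)
Y(6)*D(-7, -1) = -5/2*6*(-⅗) = -15*(-⅗) = 9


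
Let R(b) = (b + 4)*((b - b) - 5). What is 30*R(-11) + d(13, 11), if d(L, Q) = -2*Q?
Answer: 1028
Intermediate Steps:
R(b) = -20 - 5*b (R(b) = (4 + b)*(0 - 5) = (4 + b)*(-5) = -20 - 5*b)
30*R(-11) + d(13, 11) = 30*(-20 - 5*(-11)) - 2*11 = 30*(-20 + 55) - 22 = 30*35 - 22 = 1050 - 22 = 1028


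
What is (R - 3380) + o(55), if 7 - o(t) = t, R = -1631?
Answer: -5059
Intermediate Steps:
o(t) = 7 - t
(R - 3380) + o(55) = (-1631 - 3380) + (7 - 1*55) = -5011 + (7 - 55) = -5011 - 48 = -5059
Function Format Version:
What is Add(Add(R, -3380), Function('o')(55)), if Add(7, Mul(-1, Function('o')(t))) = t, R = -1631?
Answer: -5059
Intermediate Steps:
Function('o')(t) = Add(7, Mul(-1, t))
Add(Add(R, -3380), Function('o')(55)) = Add(Add(-1631, -3380), Add(7, Mul(-1, 55))) = Add(-5011, Add(7, -55)) = Add(-5011, -48) = -5059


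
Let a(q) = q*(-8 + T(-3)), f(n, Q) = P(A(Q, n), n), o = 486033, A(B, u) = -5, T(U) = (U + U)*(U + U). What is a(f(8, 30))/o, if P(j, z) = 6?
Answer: 56/162011 ≈ 0.00034566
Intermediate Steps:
T(U) = 4*U² (T(U) = (2*U)*(2*U) = 4*U²)
f(n, Q) = 6
a(q) = 28*q (a(q) = q*(-8 + 4*(-3)²) = q*(-8 + 4*9) = q*(-8 + 36) = q*28 = 28*q)
a(f(8, 30))/o = (28*6)/486033 = 168*(1/486033) = 56/162011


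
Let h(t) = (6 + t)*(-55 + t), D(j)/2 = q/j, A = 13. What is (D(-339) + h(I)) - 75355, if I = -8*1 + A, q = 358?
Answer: -25732511/339 ≈ -75907.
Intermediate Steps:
I = 5 (I = -8*1 + 13 = -8 + 13 = 5)
D(j) = 716/j (D(j) = 2*(358/j) = 716/j)
h(t) = (-55 + t)*(6 + t)
(D(-339) + h(I)) - 75355 = (716/(-339) + (-330 + 5² - 49*5)) - 75355 = (716*(-1/339) + (-330 + 25 - 245)) - 75355 = (-716/339 - 550) - 75355 = -187166/339 - 75355 = -25732511/339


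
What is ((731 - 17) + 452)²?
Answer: 1359556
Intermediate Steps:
((731 - 17) + 452)² = (714 + 452)² = 1166² = 1359556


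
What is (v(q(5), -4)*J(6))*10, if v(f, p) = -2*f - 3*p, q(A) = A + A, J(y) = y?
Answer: -480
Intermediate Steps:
q(A) = 2*A
v(f, p) = -3*p - 2*f
(v(q(5), -4)*J(6))*10 = ((-3*(-4) - 4*5)*6)*10 = ((12 - 2*10)*6)*10 = ((12 - 20)*6)*10 = -8*6*10 = -48*10 = -480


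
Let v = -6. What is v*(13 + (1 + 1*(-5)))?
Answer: -54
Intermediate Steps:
v*(13 + (1 + 1*(-5))) = -6*(13 + (1 + 1*(-5))) = -6*(13 + (1 - 5)) = -6*(13 - 4) = -6*9 = -54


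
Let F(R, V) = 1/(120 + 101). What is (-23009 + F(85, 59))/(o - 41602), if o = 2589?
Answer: 5084988/8621873 ≈ 0.58978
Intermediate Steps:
F(R, V) = 1/221
(-23009 + F(85, 59))/(o - 41602) = (-23009 + 1/221)/(2589 - 41602) = -5084988/221/(-39013) = -5084988/221*(-1/39013) = 5084988/8621873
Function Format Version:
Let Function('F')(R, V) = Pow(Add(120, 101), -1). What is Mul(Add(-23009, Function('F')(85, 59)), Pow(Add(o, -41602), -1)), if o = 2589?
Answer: Rational(5084988, 8621873) ≈ 0.58978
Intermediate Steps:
Function('F')(R, V) = Rational(1, 221) (Function('F')(R, V) = Pow(221, -1) = Rational(1, 221))
Mul(Add(-23009, Function('F')(85, 59)), Pow(Add(o, -41602), -1)) = Mul(Add(-23009, Rational(1, 221)), Pow(Add(2589, -41602), -1)) = Mul(Rational(-5084988, 221), Pow(-39013, -1)) = Mul(Rational(-5084988, 221), Rational(-1, 39013)) = Rational(5084988, 8621873)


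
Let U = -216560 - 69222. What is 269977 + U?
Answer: -15805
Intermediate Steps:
U = -285782
269977 + U = 269977 - 285782 = -15805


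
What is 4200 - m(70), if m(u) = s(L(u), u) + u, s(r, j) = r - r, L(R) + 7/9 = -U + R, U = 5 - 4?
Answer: 4130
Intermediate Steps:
U = 1
L(R) = -16/9 + R (L(R) = -7/9 + (-1*1 + R) = -7/9 + (-1 + R) = -16/9 + R)
s(r, j) = 0
m(u) = u (m(u) = 0 + u = u)
4200 - m(70) = 4200 - 1*70 = 4200 - 70 = 4130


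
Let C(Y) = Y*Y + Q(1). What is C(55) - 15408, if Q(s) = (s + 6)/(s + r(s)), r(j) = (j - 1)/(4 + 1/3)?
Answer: -12376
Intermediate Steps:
r(j) = -3/13 + 3*j/13 (r(j) = (-1 + j)/(4 + 1/3) = (-1 + j)/(13/3) = (-1 + j)*(3/13) = -3/13 + 3*j/13)
Q(s) = (6 + s)/(-3/13 + 16*s/13) (Q(s) = (s + 6)/(s + (-3/13 + 3*s/13)) = (6 + s)/(-3/13 + 16*s/13))
C(Y) = 7 + Y**2 (C(Y) = Y*Y + 13*(6 + 1)/(-3 + 16*1) = Y**2 + 13*7/(-3 + 16) = Y**2 + 13*7/13 = Y**2 + 13*(1/13)*7 = Y**2 + 7 = 7 + Y**2)
C(55) - 15408 = (7 + 55**2) - 15408 = (7 + 3025) - 15408 = 3032 - 15408 = -12376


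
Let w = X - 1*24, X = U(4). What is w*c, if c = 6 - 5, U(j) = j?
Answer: -20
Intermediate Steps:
X = 4
c = 1
w = -20 (w = 4 - 1*24 = 4 - 24 = -20)
w*c = -20*1 = -20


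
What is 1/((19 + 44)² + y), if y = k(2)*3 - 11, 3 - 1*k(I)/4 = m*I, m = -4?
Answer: 1/4090 ≈ 0.00024450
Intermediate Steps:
k(I) = 12 + 16*I (k(I) = 12 - (-16)*I = 12 + 16*I)
y = 121 (y = (12 + 16*2)*3 - 11 = (12 + 32)*3 - 11 = 44*3 - 11 = 132 - 11 = 121)
1/((19 + 44)² + y) = 1/((19 + 44)² + 121) = 1/(63² + 121) = 1/(3969 + 121) = 1/4090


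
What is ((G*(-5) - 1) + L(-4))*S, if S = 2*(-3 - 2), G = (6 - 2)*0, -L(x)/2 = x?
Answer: -70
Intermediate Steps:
L(x) = -2*x
G = 0 (G = 4*0 = 0)
S = -10 (S = 2*(-5) = -10)
((G*(-5) - 1) + L(-4))*S = ((0*(-5) - 1) - 2*(-4))*(-10) = ((0 - 1) + 8)*(-10) = (-1 + 8)*(-10) = 7*(-10) = -70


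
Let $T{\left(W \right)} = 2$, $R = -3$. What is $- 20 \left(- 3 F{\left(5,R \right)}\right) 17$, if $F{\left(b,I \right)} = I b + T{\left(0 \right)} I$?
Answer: $-21420$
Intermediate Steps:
$F{\left(b,I \right)} = 2 I + I b$ ($F{\left(b,I \right)} = I b + 2 I = 2 I + I b$)
$- 20 \left(- 3 F{\left(5,R \right)}\right) 17 = - 20 \left(- 3 \left(- 3 \left(2 + 5\right)\right)\right) 17 = - 20 \left(- 3 \left(\left(-3\right) 7\right)\right) 17 = - 20 \left(\left(-3\right) \left(-21\right)\right) 17 = \left(-20\right) 63 \cdot 17 = \left(-1260\right) 17 = -21420$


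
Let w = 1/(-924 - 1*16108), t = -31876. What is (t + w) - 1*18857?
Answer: -864084457/17032 ≈ -50733.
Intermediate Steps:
w = -1/17032 (w = 1/(-924 - 16108) = 1/(-17032) = -1/17032 ≈ -5.8713e-5)
(t + w) - 1*18857 = (-31876 - 1/17032) - 1*18857 = -542912033/17032 - 18857 = -864084457/17032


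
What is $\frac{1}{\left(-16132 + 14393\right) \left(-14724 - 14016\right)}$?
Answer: $\frac{1}{49978860} \approx 2.0008 \cdot 10^{-8}$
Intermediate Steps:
$\frac{1}{\left(-16132 + 14393\right) \left(-14724 - 14016\right)} = \frac{1}{\left(-1739\right) \left(-14724 - 14016\right)} = \frac{1}{\left(-1739\right) \left(-28740\right)} = \frac{1}{49978860}$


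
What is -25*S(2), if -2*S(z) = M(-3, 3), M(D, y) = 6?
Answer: 75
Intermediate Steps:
S(z) = -3 (S(z) = -1/2*6 = -3)
-25*S(2) = -25*(-3) = 75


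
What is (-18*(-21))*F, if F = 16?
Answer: 6048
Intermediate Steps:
(-18*(-21))*F = -18*(-21)*16 = 378*16 = 6048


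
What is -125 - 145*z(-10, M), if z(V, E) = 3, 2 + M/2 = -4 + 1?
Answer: -560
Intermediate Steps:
M = -10 (M = -4 + 2*(-4 + 1) = -4 + 2*(-3) = -4 - 6 = -10)
-125 - 145*z(-10, M) = -125 - 145*3 = -125 - 435 = -560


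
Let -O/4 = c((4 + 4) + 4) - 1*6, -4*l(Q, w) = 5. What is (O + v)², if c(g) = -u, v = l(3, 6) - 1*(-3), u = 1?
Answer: 14161/16 ≈ 885.06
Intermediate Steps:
l(Q, w) = -5/4 (l(Q, w) = -¼*5 = -5/4)
v = 7/4 (v = -5/4 - 1*(-3) = -5/4 + 3 = 7/4 ≈ 1.7500)
c(g) = -1 (c(g) = -1*1 = -1)
O = 28 (O = -4*(-1 - 1*6) = -4*(-1 - 6) = -4*(-7) = 28)
(O + v)² = (28 + 7/4)² = (119/4)² = 14161/16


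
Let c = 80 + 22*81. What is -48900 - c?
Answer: -50762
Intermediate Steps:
c = 1862 (c = 80 + 1782 = 1862)
-48900 - c = -48900 - 1*1862 = -48900 - 1862 = -50762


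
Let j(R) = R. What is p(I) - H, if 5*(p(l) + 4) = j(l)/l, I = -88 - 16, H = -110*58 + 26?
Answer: 31751/5 ≈ 6350.2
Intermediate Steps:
H = -6354 (H = -6380 + 26 = -6354)
I = -104
p(l) = -19/5 (p(l) = -4 + (l/l)/5 = -4 + (⅕)*1 = -4 + ⅕ = -19/5)
p(I) - H = -19/5 - 1*(-6354) = -19/5 + 6354 = 31751/5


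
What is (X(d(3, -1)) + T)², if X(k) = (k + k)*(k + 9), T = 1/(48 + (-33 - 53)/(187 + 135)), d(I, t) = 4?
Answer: 639041958801/59059225 ≈ 10820.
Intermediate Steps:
T = 161/7685 (T = 1/(48 - 86/322) = 1/(48 - 86*1/322) = 1/(48 - 43/161) = 1/(7685/161) = 161/7685 ≈ 0.020950)
X(k) = 2*k*(9 + k) (X(k) = (2*k)*(9 + k) = 2*k*(9 + k))
(X(d(3, -1)) + T)² = (2*4*(9 + 4) + 161/7685)² = (2*4*13 + 161/7685)² = (104 + 161/7685)² = (799401/7685)² = 639041958801/59059225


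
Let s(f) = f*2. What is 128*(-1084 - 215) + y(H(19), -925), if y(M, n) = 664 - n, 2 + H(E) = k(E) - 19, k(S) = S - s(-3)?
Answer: -164683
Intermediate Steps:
s(f) = 2*f
k(S) = 6 + S (k(S) = S - 2*(-3) = S - 1*(-6) = S + 6 = 6 + S)
H(E) = -15 + E (H(E) = -2 + ((6 + E) - 19) = -2 + (-13 + E) = -15 + E)
128*(-1084 - 215) + y(H(19), -925) = 128*(-1084 - 215) + (664 - 1*(-925)) = 128*(-1299) + (664 + 925) = -166272 + 1589 = -164683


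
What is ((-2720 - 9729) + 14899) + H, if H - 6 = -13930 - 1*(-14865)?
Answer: 3391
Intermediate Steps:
H = 941 (H = 6 + (-13930 - 1*(-14865)) = 6 + (-13930 + 14865) = 6 + 935 = 941)
((-2720 - 9729) + 14899) + H = ((-2720 - 9729) + 14899) + 941 = (-12449 + 14899) + 941 = 2450 + 941 = 3391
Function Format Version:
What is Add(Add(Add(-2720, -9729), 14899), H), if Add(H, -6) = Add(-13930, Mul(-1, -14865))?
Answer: 3391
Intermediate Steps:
H = 941 (H = Add(6, Add(-13930, Mul(-1, -14865))) = Add(6, Add(-13930, 14865)) = Add(6, 935) = 941)
Add(Add(Add(-2720, -9729), 14899), H) = Add(Add(Add(-2720, -9729), 14899), 941) = Add(Add(-12449, 14899), 941) = Add(2450, 941) = 3391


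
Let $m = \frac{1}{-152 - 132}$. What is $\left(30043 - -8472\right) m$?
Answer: $- \frac{38515}{284} \approx -135.62$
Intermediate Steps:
$m = - \frac{1}{284}$ ($m = \frac{1}{-284} = - \frac{1}{284} \approx -0.0035211$)
$\left(30043 - -8472\right) m = \left(30043 - -8472\right) \left(- \frac{1}{284}\right) = \left(30043 + 8472\right) \left(- \frac{1}{284}\right) = 38515 \left(- \frac{1}{284}\right) = - \frac{38515}{284}$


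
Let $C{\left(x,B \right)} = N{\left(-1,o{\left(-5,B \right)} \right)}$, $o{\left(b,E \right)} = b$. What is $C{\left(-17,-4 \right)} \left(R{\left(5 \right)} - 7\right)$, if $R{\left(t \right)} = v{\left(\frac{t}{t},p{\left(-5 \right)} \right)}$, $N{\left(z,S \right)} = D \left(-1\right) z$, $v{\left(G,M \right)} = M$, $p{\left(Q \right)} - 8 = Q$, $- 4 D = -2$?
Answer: $-2$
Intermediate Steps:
$D = \frac{1}{2}$ ($D = \left(- \frac{1}{4}\right) \left(-2\right) = \frac{1}{2} \approx 0.5$)
$p{\left(Q \right)} = 8 + Q$
$N{\left(z,S \right)} = - \frac{z}{2}$ ($N{\left(z,S \right)} = \frac{1}{2} \left(-1\right) z = - \frac{z}{2}$)
$C{\left(x,B \right)} = \frac{1}{2}$ ($C{\left(x,B \right)} = \left(- \frac{1}{2}\right) \left(-1\right) = \frac{1}{2}$)
$R{\left(t \right)} = 3$ ($R{\left(t \right)} = 8 - 5 = 3$)
$C{\left(-17,-4 \right)} \left(R{\left(5 \right)} - 7\right) = \frac{3 - 7}{2} = \frac{1}{2} \left(-4\right) = -2$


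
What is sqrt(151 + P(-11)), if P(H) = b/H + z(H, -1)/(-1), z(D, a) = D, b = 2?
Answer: 2*sqrt(4895)/11 ≈ 12.721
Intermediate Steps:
P(H) = -H + 2/H (P(H) = 2/H + H/(-1) = 2/H + H*(-1) = 2/H - H = -H + 2/H)
sqrt(151 + P(-11)) = sqrt(151 + (-1*(-11) + 2/(-11))) = sqrt(151 + (11 + 2*(-1/11))) = sqrt(151 + (11 - 2/11)) = sqrt(151 + 119/11) = sqrt(1780/11) = 2*sqrt(4895)/11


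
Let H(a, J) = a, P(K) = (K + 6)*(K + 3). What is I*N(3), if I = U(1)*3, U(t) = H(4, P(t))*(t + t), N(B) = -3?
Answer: -72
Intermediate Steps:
P(K) = (3 + K)*(6 + K) (P(K) = (6 + K)*(3 + K) = (3 + K)*(6 + K))
U(t) = 8*t (U(t) = 4*(t + t) = 4*(2*t) = 8*t)
I = 24 (I = (8*1)*3 = 8*3 = 24)
I*N(3) = 24*(-3) = -72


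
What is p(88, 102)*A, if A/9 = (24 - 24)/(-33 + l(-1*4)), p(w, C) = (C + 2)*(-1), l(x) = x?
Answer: 0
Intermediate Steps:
p(w, C) = -2 - C (p(w, C) = (2 + C)*(-1) = -2 - C)
A = 0 (A = 9*((24 - 24)/(-33 - 1*4)) = 9*(0/(-33 - 4)) = 9*(0/(-37)) = 9*(0*(-1/37)) = 9*0 = 0)
p(88, 102)*A = (-2 - 1*102)*0 = (-2 - 102)*0 = -104*0 = 0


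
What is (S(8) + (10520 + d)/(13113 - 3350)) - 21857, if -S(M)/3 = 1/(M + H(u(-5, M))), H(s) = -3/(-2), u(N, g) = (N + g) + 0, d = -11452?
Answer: -4054484215/185497 ≈ -21857.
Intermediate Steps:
u(N, g) = N + g
H(s) = 3/2 (H(s) = -3*(-½) = 3/2)
S(M) = -3/(3/2 + M) (S(M) = -3/(M + 3/2) = -3/(3/2 + M))
(S(8) + (10520 + d)/(13113 - 3350)) - 21857 = (-6/(3 + 2*8) + (10520 - 11452)/(13113 - 3350)) - 21857 = (-6/(3 + 16) - 932/9763) - 21857 = (-6/19 - 932*1/9763) - 21857 = (-6*1/19 - 932/9763) - 21857 = (-6/19 - 932/9763) - 21857 = -76286/185497 - 21857 = -4054484215/185497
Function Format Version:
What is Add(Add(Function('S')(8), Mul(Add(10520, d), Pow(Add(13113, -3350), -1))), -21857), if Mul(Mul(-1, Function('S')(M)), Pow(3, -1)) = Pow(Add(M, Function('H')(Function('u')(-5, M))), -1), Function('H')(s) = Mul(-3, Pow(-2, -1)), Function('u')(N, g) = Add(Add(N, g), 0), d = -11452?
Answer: Rational(-4054484215, 185497) ≈ -21857.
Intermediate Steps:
Function('u')(N, g) = Add(N, g)
Function('H')(s) = Rational(3, 2) (Function('H')(s) = Mul(-3, Rational(-1, 2)) = Rational(3, 2))
Function('S')(M) = Mul(-3, Pow(Add(Rational(3, 2), M), -1)) (Function('S')(M) = Mul(-3, Pow(Add(M, Rational(3, 2)), -1)) = Mul(-3, Pow(Add(Rational(3, 2), M), -1)))
Add(Add(Function('S')(8), Mul(Add(10520, d), Pow(Add(13113, -3350), -1))), -21857) = Add(Add(Mul(-6, Pow(Add(3, Mul(2, 8)), -1)), Mul(Add(10520, -11452), Pow(Add(13113, -3350), -1))), -21857) = Add(Add(Mul(-6, Pow(Add(3, 16), -1)), Mul(-932, Pow(9763, -1))), -21857) = Add(Add(Mul(-6, Pow(19, -1)), Mul(-932, Rational(1, 9763))), -21857) = Add(Add(Mul(-6, Rational(1, 19)), Rational(-932, 9763)), -21857) = Add(Add(Rational(-6, 19), Rational(-932, 9763)), -21857) = Add(Rational(-76286, 185497), -21857) = Rational(-4054484215, 185497)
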